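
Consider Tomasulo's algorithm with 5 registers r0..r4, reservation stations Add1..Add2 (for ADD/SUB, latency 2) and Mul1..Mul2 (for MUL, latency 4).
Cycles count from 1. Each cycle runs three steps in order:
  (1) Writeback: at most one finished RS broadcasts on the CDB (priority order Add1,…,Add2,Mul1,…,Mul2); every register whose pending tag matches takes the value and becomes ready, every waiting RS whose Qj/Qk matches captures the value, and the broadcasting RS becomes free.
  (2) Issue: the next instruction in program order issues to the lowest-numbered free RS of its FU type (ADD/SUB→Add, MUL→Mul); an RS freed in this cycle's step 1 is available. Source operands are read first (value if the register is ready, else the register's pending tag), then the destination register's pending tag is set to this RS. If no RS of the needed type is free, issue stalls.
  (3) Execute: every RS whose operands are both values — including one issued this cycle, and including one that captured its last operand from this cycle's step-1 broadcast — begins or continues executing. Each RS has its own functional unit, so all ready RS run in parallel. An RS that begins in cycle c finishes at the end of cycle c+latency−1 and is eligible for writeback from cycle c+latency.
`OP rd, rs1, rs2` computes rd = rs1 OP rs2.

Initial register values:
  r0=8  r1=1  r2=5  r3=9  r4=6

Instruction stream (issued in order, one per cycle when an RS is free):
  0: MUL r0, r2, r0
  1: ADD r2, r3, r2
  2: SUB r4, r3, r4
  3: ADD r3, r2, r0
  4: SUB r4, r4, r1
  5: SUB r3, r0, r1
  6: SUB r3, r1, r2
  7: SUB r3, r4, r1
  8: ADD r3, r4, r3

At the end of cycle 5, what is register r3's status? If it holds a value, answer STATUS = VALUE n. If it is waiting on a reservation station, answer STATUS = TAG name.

STATUS = TAG Add1

cycle 1: issue MUL r0<-Mul1 // r0:Mul1,r1:1,r2:5,r3:9,r4:6
cycle 2: issue ADD r2<-Add1 // r0:Mul1,r1:1,r2:Add1,r3:9,r4:6
cycle 3: issue SUB r4<-Add2 // r0:Mul1,r1:1,r2:Add1,r3:9,r4:Add2
cycle 4: CDB Add1=14; issue ADD r3<-Add1 // r0:Mul1,r1:1,r2:14,r3:Add1,r4:Add2
cycle 5: CDB Add2=3; issue SUB r4<-Add2 // r0:Mul1,r1:1,r2:14,r3:Add1,r4:Add2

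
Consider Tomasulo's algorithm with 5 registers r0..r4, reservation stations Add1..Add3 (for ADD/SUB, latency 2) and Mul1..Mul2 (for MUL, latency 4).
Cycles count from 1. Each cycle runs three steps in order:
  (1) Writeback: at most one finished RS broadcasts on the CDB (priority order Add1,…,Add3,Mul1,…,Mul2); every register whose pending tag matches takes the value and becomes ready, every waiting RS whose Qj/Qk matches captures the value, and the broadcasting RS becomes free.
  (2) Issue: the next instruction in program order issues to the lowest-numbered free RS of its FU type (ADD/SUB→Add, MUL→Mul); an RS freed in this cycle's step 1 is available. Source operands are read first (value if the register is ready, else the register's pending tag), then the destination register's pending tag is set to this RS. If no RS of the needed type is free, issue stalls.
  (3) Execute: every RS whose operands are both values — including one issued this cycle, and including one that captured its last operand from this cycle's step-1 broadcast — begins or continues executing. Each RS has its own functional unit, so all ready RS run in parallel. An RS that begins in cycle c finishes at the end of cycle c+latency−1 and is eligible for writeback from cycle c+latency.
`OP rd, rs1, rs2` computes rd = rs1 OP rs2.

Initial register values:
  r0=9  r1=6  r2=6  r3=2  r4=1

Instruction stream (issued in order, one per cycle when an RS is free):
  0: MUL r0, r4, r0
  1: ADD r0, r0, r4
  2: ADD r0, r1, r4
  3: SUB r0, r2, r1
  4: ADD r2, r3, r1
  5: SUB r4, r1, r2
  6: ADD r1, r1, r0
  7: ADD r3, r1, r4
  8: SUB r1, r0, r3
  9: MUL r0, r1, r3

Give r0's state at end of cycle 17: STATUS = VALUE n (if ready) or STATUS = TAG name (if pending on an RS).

cycle 1: issue MUL r0<-Mul1 // r0:Mul1,r1:6,r2:6,r3:2,r4:1
cycle 2: issue ADD r0<-Add1 // r0:Add1,r1:6,r2:6,r3:2,r4:1
cycle 3: issue ADD r0<-Add2 // r0:Add2,r1:6,r2:6,r3:2,r4:1
cycle 4: issue SUB r0<-Add3 // r0:Add3,r1:6,r2:6,r3:2,r4:1
cycle 5: CDB Add2=7; issue ADD r2<-Add2 // r0:Add3,r1:6,r2:Add2,r3:2,r4:1
cycle 6: CDB Add3=0; issue SUB r4<-Add3 // r0:0,r1:6,r2:Add2,r3:2,r4:Add3
cycle 7: CDB Add2=8; issue ADD r1<-Add2 // r0:0,r1:Add2,r2:8,r3:2,r4:Add3
cycle 8: CDB Mul1=9; stall // r0:0,r1:Add2,r2:8,r3:2,r4:Add3
cycle 9: CDB Add2=6; issue ADD r3<-Add2 // r0:0,r1:6,r2:8,r3:Add2,r4:Add3
cycle 10: CDB Add1=10; issue SUB r1<-Add1 // r0:0,r1:Add1,r2:8,r3:Add2,r4:Add3
cycle 11: CDB Add3=-2; issue MUL r0<-Mul1 // r0:Mul1,r1:Add1,r2:8,r3:Add2,r4:-2
cycle 12: - // r0:Mul1,r1:Add1,r2:8,r3:Add2,r4:-2
cycle 13: CDB Add2=4 // r0:Mul1,r1:Add1,r2:8,r3:4,r4:-2
cycle 14: - // r0:Mul1,r1:Add1,r2:8,r3:4,r4:-2
cycle 15: CDB Add1=-4 // r0:Mul1,r1:-4,r2:8,r3:4,r4:-2
cycle 16: - // r0:Mul1,r1:-4,r2:8,r3:4,r4:-2
cycle 17: - // r0:Mul1,r1:-4,r2:8,r3:4,r4:-2

STATUS = TAG Mul1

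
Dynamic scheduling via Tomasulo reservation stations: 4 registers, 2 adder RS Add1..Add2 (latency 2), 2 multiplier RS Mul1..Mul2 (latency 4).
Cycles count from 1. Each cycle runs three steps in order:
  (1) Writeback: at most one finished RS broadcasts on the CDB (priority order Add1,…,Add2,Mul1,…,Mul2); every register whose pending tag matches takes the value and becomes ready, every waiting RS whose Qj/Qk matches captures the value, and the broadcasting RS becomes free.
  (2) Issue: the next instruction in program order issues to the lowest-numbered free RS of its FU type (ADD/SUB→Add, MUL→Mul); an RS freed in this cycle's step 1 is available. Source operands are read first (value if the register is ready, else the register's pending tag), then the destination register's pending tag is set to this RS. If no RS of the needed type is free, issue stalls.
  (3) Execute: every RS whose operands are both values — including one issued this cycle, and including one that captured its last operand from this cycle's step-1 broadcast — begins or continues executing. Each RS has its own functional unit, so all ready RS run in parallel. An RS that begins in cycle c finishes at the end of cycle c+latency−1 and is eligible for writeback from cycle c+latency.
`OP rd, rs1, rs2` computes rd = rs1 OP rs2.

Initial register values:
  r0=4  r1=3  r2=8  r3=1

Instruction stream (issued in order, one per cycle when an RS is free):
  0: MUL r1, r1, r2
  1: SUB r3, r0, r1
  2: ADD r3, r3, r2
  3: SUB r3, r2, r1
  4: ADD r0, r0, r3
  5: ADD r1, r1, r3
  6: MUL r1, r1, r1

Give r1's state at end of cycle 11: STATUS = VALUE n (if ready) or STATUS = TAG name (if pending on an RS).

  c1: issue MUL r1<-Mul1  regs: r0:4,r1:Mul1,r2:8,r3:1
  c2: issue SUB r3<-Add1  regs: r0:4,r1:Mul1,r2:8,r3:Add1
  c3: issue ADD r3<-Add2  regs: r0:4,r1:Mul1,r2:8,r3:Add2
  c4: stall  regs: r0:4,r1:Mul1,r2:8,r3:Add2
  c5: CDB Mul1=24; stall  regs: r0:4,r1:24,r2:8,r3:Add2
  c6: stall  regs: r0:4,r1:24,r2:8,r3:Add2
  c7: CDB Add1=-20; issue SUB r3<-Add1  regs: r0:4,r1:24,r2:8,r3:Add1
  c8: stall  regs: r0:4,r1:24,r2:8,r3:Add1
  c9: CDB Add1=-16; issue ADD r0<-Add1  regs: r0:Add1,r1:24,r2:8,r3:-16
  c10: CDB Add2=-12; issue ADD r1<-Add2  regs: r0:Add1,r1:Add2,r2:8,r3:-16
  c11: CDB Add1=-12; issue MUL r1<-Mul1  regs: r0:-12,r1:Mul1,r2:8,r3:-16

STATUS = TAG Mul1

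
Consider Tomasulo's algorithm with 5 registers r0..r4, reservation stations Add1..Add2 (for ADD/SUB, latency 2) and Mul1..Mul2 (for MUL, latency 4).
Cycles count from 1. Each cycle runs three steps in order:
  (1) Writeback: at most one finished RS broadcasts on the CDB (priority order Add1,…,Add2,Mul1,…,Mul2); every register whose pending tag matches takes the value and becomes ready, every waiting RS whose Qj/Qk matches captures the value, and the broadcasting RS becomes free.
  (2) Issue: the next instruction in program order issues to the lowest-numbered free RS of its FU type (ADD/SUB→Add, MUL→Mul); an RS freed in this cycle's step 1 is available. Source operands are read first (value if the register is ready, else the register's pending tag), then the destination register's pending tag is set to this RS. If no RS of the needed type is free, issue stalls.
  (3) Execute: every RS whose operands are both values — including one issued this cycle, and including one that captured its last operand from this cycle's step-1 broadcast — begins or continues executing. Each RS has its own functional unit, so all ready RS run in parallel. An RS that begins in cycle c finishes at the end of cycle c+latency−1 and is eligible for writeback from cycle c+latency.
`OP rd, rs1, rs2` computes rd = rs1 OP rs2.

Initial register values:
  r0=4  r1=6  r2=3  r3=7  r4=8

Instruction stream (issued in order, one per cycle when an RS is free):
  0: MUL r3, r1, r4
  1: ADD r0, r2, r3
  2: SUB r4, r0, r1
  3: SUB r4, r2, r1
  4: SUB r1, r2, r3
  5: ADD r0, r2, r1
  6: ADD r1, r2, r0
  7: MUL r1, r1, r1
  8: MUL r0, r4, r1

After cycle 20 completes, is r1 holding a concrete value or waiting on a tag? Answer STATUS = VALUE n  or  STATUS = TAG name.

c1: issue MUL r3<-Mul1 | r0:4,r1:6,r2:3,r3:Mul1,r4:8
c2: issue ADD r0<-Add1 | r0:Add1,r1:6,r2:3,r3:Mul1,r4:8
c3: issue SUB r4<-Add2 | r0:Add1,r1:6,r2:3,r3:Mul1,r4:Add2
c4: stall | r0:Add1,r1:6,r2:3,r3:Mul1,r4:Add2
c5: CDB Mul1=48; stall | r0:Add1,r1:6,r2:3,r3:48,r4:Add2
c6: stall | r0:Add1,r1:6,r2:3,r3:48,r4:Add2
c7: CDB Add1=51; issue SUB r4<-Add1 | r0:51,r1:6,r2:3,r3:48,r4:Add1
c8: stall | r0:51,r1:6,r2:3,r3:48,r4:Add1
c9: CDB Add1=-3; issue SUB r1<-Add1 | r0:51,r1:Add1,r2:3,r3:48,r4:-3
c10: CDB Add2=45; issue ADD r0<-Add2 | r0:Add2,r1:Add1,r2:3,r3:48,r4:-3
c11: CDB Add1=-45; issue ADD r1<-Add1 | r0:Add2,r1:Add1,r2:3,r3:48,r4:-3
c12: issue MUL r1<-Mul1 | r0:Add2,r1:Mul1,r2:3,r3:48,r4:-3
c13: CDB Add2=-42; issue MUL r0<-Mul2 | r0:Mul2,r1:Mul1,r2:3,r3:48,r4:-3
c14: - | r0:Mul2,r1:Mul1,r2:3,r3:48,r4:-3
c15: CDB Add1=-39 | r0:Mul2,r1:Mul1,r2:3,r3:48,r4:-3
c16: - | r0:Mul2,r1:Mul1,r2:3,r3:48,r4:-3
c17: - | r0:Mul2,r1:Mul1,r2:3,r3:48,r4:-3
c18: - | r0:Mul2,r1:Mul1,r2:3,r3:48,r4:-3
c19: CDB Mul1=1521 | r0:Mul2,r1:1521,r2:3,r3:48,r4:-3
c20: - | r0:Mul2,r1:1521,r2:3,r3:48,r4:-3

STATUS = VALUE 1521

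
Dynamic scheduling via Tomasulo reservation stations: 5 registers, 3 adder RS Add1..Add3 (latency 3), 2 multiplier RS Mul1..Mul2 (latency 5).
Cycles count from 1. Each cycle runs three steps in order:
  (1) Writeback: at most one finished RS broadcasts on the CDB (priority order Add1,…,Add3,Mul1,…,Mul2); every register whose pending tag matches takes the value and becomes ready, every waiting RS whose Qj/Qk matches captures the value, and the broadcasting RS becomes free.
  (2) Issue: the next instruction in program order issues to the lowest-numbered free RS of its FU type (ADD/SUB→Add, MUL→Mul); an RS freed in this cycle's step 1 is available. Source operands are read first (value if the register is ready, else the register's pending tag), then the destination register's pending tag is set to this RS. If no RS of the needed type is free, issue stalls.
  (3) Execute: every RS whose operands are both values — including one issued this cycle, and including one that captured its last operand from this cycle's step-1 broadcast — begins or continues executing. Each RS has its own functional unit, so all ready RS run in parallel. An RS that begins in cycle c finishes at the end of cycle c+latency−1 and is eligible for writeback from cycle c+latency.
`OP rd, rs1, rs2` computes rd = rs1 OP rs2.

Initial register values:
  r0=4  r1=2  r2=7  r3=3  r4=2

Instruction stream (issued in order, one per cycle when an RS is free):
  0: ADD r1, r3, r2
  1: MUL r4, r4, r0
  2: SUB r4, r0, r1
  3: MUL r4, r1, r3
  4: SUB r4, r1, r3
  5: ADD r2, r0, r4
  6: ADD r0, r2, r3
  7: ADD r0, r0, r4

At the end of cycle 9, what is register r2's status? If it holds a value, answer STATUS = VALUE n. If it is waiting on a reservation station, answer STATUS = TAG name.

STATUS = TAG Add3

c1: issue ADD r1<-Add1 | r0:4,r1:Add1,r2:7,r3:3,r4:2
c2: issue MUL r4<-Mul1 | r0:4,r1:Add1,r2:7,r3:3,r4:Mul1
c3: issue SUB r4<-Add2 | r0:4,r1:Add1,r2:7,r3:3,r4:Add2
c4: CDB Add1=10; issue MUL r4<-Mul2 | r0:4,r1:10,r2:7,r3:3,r4:Mul2
c5: issue SUB r4<-Add1 | r0:4,r1:10,r2:7,r3:3,r4:Add1
c6: issue ADD r2<-Add3 | r0:4,r1:10,r2:Add3,r3:3,r4:Add1
c7: CDB Add2=-6; issue ADD r0<-Add2 | r0:Add2,r1:10,r2:Add3,r3:3,r4:Add1
c8: CDB Add1=7; issue ADD r0<-Add1 | r0:Add1,r1:10,r2:Add3,r3:3,r4:7
c9: CDB Mul1=8 | r0:Add1,r1:10,r2:Add3,r3:3,r4:7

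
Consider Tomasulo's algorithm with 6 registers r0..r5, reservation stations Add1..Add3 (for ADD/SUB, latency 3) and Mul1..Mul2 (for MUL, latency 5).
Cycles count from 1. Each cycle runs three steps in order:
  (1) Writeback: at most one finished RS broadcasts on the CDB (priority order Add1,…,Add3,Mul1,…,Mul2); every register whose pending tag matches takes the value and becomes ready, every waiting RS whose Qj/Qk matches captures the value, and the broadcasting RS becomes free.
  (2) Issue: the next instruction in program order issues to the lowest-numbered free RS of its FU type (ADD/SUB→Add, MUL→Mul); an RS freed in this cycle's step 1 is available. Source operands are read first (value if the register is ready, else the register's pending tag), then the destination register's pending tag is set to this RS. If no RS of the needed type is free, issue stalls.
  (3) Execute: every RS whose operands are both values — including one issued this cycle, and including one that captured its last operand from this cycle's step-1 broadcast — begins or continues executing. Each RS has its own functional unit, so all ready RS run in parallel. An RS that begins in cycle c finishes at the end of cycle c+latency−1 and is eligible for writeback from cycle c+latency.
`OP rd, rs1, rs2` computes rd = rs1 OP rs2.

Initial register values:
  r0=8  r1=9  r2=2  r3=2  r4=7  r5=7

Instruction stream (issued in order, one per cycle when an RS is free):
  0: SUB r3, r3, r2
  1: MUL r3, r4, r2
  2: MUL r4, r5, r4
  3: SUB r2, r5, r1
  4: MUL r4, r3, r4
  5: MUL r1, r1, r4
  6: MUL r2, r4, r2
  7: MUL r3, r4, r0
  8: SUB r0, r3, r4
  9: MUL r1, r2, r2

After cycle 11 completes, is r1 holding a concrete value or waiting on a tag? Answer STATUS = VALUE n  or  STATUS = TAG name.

  c1: issue SUB r3<-Add1  regs: r0:8,r1:9,r2:2,r3:Add1,r4:7,r5:7
  c2: issue MUL r3<-Mul1  regs: r0:8,r1:9,r2:2,r3:Mul1,r4:7,r5:7
  c3: issue MUL r4<-Mul2  regs: r0:8,r1:9,r2:2,r3:Mul1,r4:Mul2,r5:7
  c4: CDB Add1=0; issue SUB r2<-Add1  regs: r0:8,r1:9,r2:Add1,r3:Mul1,r4:Mul2,r5:7
  c5: stall  regs: r0:8,r1:9,r2:Add1,r3:Mul1,r4:Mul2,r5:7
  c6: stall  regs: r0:8,r1:9,r2:Add1,r3:Mul1,r4:Mul2,r5:7
  c7: CDB Add1=-2; stall  regs: r0:8,r1:9,r2:-2,r3:Mul1,r4:Mul2,r5:7
  c8: CDB Mul1=14; issue MUL r4<-Mul1  regs: r0:8,r1:9,r2:-2,r3:14,r4:Mul1,r5:7
  c9: CDB Mul2=49; issue MUL r1<-Mul2  regs: r0:8,r1:Mul2,r2:-2,r3:14,r4:Mul1,r5:7
  c10: stall  regs: r0:8,r1:Mul2,r2:-2,r3:14,r4:Mul1,r5:7
  c11: stall  regs: r0:8,r1:Mul2,r2:-2,r3:14,r4:Mul1,r5:7

STATUS = TAG Mul2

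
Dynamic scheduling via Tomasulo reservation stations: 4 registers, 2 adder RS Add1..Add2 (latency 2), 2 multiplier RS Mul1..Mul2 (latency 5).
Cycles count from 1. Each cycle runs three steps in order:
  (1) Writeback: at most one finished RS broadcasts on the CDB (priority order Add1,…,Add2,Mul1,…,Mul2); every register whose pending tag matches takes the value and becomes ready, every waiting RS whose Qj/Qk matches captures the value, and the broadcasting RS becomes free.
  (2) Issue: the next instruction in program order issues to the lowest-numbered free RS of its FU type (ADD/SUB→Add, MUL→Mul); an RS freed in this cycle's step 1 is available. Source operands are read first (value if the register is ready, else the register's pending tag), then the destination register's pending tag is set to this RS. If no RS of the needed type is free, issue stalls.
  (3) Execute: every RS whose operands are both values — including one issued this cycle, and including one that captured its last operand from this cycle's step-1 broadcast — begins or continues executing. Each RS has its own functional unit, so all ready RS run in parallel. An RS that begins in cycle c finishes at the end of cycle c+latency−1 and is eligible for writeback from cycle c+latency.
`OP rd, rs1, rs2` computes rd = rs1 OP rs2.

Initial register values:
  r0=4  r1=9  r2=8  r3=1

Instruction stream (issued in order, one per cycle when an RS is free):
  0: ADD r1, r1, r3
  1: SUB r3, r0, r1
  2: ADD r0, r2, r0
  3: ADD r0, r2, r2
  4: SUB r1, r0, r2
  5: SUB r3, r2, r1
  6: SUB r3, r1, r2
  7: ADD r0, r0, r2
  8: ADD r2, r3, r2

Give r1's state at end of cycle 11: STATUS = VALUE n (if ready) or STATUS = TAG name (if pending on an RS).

STATUS = VALUE 8

cycle 1: issue ADD r1<-Add1 // r0:4,r1:Add1,r2:8,r3:1
cycle 2: issue SUB r3<-Add2 // r0:4,r1:Add1,r2:8,r3:Add2
cycle 3: CDB Add1=10; issue ADD r0<-Add1 // r0:Add1,r1:10,r2:8,r3:Add2
cycle 4: stall // r0:Add1,r1:10,r2:8,r3:Add2
cycle 5: CDB Add1=12; issue ADD r0<-Add1 // r0:Add1,r1:10,r2:8,r3:Add2
cycle 6: CDB Add2=-6; issue SUB r1<-Add2 // r0:Add1,r1:Add2,r2:8,r3:-6
cycle 7: CDB Add1=16; issue SUB r3<-Add1 // r0:16,r1:Add2,r2:8,r3:Add1
cycle 8: stall // r0:16,r1:Add2,r2:8,r3:Add1
cycle 9: CDB Add2=8; issue SUB r3<-Add2 // r0:16,r1:8,r2:8,r3:Add2
cycle 10: stall // r0:16,r1:8,r2:8,r3:Add2
cycle 11: CDB Add1=0; issue ADD r0<-Add1 // r0:Add1,r1:8,r2:8,r3:Add2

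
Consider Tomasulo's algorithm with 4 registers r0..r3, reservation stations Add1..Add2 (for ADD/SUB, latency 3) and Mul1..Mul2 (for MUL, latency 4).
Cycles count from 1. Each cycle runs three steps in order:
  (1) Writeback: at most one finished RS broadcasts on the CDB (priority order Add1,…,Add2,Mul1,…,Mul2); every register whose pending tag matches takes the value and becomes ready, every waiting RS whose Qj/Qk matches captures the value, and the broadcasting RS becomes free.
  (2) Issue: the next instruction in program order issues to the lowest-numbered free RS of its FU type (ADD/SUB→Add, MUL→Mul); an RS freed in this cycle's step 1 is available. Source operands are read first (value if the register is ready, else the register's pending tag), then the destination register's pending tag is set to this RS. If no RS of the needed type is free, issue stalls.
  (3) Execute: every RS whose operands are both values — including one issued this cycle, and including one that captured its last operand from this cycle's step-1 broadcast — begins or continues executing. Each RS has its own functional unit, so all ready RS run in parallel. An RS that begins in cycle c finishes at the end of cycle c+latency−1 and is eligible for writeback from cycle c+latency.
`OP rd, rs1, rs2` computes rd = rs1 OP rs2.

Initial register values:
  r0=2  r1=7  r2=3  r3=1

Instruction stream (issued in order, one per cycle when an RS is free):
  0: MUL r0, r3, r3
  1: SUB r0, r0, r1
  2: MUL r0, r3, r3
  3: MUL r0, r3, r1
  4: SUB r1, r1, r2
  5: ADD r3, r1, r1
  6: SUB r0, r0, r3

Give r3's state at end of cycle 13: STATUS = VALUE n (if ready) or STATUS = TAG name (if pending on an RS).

STATUS = VALUE 8

  c1: issue MUL r0<-Mul1  regs: r0:Mul1,r1:7,r2:3,r3:1
  c2: issue SUB r0<-Add1  regs: r0:Add1,r1:7,r2:3,r3:1
  c3: issue MUL r0<-Mul2  regs: r0:Mul2,r1:7,r2:3,r3:1
  c4: stall  regs: r0:Mul2,r1:7,r2:3,r3:1
  c5: CDB Mul1=1; issue MUL r0<-Mul1  regs: r0:Mul1,r1:7,r2:3,r3:1
  c6: issue SUB r1<-Add2  regs: r0:Mul1,r1:Add2,r2:3,r3:1
  c7: CDB Mul2=1; stall  regs: r0:Mul1,r1:Add2,r2:3,r3:1
  c8: CDB Add1=-6; issue ADD r3<-Add1  regs: r0:Mul1,r1:Add2,r2:3,r3:Add1
  c9: CDB Add2=4; issue SUB r0<-Add2  regs: r0:Add2,r1:4,r2:3,r3:Add1
  c10: CDB Mul1=7  regs: r0:Add2,r1:4,r2:3,r3:Add1
  c11: -  regs: r0:Add2,r1:4,r2:3,r3:Add1
  c12: CDB Add1=8  regs: r0:Add2,r1:4,r2:3,r3:8
  c13: -  regs: r0:Add2,r1:4,r2:3,r3:8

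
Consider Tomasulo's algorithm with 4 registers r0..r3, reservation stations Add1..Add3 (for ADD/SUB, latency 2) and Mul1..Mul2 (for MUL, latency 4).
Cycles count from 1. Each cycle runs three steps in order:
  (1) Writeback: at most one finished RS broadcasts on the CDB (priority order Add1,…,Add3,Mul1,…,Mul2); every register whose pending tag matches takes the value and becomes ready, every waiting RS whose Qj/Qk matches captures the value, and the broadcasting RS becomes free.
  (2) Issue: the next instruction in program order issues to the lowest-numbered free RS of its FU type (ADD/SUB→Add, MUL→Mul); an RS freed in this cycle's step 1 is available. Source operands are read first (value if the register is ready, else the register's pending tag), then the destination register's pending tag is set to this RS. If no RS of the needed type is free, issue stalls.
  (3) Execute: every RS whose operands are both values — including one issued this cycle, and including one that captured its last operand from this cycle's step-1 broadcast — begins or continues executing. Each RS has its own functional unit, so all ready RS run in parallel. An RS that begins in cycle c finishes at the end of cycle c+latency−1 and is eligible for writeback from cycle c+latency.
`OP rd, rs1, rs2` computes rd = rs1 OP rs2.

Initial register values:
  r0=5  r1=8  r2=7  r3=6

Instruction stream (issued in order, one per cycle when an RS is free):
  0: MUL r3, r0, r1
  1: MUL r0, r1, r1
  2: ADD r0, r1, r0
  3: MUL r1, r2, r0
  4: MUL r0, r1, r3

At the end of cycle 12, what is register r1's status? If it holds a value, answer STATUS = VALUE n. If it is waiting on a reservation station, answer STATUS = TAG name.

STATUS = VALUE 504

c1: issue MUL r3<-Mul1 | r0:5,r1:8,r2:7,r3:Mul1
c2: issue MUL r0<-Mul2 | r0:Mul2,r1:8,r2:7,r3:Mul1
c3: issue ADD r0<-Add1 | r0:Add1,r1:8,r2:7,r3:Mul1
c4: stall | r0:Add1,r1:8,r2:7,r3:Mul1
c5: CDB Mul1=40; issue MUL r1<-Mul1 | r0:Add1,r1:Mul1,r2:7,r3:40
c6: CDB Mul2=64; issue MUL r0<-Mul2 | r0:Mul2,r1:Mul1,r2:7,r3:40
c7: - | r0:Mul2,r1:Mul1,r2:7,r3:40
c8: CDB Add1=72 | r0:Mul2,r1:Mul1,r2:7,r3:40
c9: - | r0:Mul2,r1:Mul1,r2:7,r3:40
c10: - | r0:Mul2,r1:Mul1,r2:7,r3:40
c11: - | r0:Mul2,r1:Mul1,r2:7,r3:40
c12: CDB Mul1=504 | r0:Mul2,r1:504,r2:7,r3:40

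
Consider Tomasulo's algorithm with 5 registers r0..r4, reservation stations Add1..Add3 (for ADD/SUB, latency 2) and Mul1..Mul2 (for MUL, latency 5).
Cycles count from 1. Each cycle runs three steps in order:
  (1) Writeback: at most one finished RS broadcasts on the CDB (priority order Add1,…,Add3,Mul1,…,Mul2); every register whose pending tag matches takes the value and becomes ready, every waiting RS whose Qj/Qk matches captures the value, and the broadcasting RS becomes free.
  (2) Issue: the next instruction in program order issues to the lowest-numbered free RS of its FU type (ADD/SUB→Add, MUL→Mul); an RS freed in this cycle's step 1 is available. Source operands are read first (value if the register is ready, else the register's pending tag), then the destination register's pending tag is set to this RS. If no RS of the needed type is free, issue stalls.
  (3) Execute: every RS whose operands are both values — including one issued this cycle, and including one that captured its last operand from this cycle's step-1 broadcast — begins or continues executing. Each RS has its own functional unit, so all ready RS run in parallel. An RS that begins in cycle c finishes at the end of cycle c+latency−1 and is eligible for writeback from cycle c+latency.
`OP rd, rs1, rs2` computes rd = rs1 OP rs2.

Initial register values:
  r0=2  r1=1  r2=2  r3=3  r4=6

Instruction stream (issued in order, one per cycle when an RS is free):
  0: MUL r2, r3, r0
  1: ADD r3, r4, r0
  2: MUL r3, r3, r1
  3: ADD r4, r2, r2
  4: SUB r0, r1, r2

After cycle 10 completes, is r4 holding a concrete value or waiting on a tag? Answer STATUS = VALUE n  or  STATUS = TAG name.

c1: issue MUL r2<-Mul1 | r0:2,r1:1,r2:Mul1,r3:3,r4:6
c2: issue ADD r3<-Add1 | r0:2,r1:1,r2:Mul1,r3:Add1,r4:6
c3: issue MUL r3<-Mul2 | r0:2,r1:1,r2:Mul1,r3:Mul2,r4:6
c4: CDB Add1=8; issue ADD r4<-Add1 | r0:2,r1:1,r2:Mul1,r3:Mul2,r4:Add1
c5: issue SUB r0<-Add2 | r0:Add2,r1:1,r2:Mul1,r3:Mul2,r4:Add1
c6: CDB Mul1=6 | r0:Add2,r1:1,r2:6,r3:Mul2,r4:Add1
c7: - | r0:Add2,r1:1,r2:6,r3:Mul2,r4:Add1
c8: CDB Add1=12 | r0:Add2,r1:1,r2:6,r3:Mul2,r4:12
c9: CDB Add2=-5 | r0:-5,r1:1,r2:6,r3:Mul2,r4:12
c10: CDB Mul2=8 | r0:-5,r1:1,r2:6,r3:8,r4:12

STATUS = VALUE 12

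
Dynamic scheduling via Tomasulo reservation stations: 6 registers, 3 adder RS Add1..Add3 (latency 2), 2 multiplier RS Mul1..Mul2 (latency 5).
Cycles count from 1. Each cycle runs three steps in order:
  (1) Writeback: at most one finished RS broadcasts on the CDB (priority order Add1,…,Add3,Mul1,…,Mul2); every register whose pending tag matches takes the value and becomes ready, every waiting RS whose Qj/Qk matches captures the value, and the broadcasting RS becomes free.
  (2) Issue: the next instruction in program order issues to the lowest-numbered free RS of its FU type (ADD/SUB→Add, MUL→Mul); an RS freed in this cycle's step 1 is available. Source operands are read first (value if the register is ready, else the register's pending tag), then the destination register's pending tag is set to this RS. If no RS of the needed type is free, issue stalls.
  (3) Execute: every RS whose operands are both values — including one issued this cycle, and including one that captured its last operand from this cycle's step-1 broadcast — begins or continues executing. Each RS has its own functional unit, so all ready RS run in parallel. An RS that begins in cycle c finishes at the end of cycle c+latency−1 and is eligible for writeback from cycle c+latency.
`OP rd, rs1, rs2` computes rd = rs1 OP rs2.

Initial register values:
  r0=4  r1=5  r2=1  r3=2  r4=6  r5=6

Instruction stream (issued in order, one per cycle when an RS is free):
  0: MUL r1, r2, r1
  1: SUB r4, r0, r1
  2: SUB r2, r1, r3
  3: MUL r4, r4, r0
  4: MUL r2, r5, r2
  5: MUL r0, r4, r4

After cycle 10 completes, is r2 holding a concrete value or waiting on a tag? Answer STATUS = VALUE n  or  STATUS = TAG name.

STATUS = TAG Mul1

c1: issue MUL r1<-Mul1 | r0:4,r1:Mul1,r2:1,r3:2,r4:6,r5:6
c2: issue SUB r4<-Add1 | r0:4,r1:Mul1,r2:1,r3:2,r4:Add1,r5:6
c3: issue SUB r2<-Add2 | r0:4,r1:Mul1,r2:Add2,r3:2,r4:Add1,r5:6
c4: issue MUL r4<-Mul2 | r0:4,r1:Mul1,r2:Add2,r3:2,r4:Mul2,r5:6
c5: stall | r0:4,r1:Mul1,r2:Add2,r3:2,r4:Mul2,r5:6
c6: CDB Mul1=5; issue MUL r2<-Mul1 | r0:4,r1:5,r2:Mul1,r3:2,r4:Mul2,r5:6
c7: stall | r0:4,r1:5,r2:Mul1,r3:2,r4:Mul2,r5:6
c8: CDB Add1=-1; stall | r0:4,r1:5,r2:Mul1,r3:2,r4:Mul2,r5:6
c9: CDB Add2=3; stall | r0:4,r1:5,r2:Mul1,r3:2,r4:Mul2,r5:6
c10: stall | r0:4,r1:5,r2:Mul1,r3:2,r4:Mul2,r5:6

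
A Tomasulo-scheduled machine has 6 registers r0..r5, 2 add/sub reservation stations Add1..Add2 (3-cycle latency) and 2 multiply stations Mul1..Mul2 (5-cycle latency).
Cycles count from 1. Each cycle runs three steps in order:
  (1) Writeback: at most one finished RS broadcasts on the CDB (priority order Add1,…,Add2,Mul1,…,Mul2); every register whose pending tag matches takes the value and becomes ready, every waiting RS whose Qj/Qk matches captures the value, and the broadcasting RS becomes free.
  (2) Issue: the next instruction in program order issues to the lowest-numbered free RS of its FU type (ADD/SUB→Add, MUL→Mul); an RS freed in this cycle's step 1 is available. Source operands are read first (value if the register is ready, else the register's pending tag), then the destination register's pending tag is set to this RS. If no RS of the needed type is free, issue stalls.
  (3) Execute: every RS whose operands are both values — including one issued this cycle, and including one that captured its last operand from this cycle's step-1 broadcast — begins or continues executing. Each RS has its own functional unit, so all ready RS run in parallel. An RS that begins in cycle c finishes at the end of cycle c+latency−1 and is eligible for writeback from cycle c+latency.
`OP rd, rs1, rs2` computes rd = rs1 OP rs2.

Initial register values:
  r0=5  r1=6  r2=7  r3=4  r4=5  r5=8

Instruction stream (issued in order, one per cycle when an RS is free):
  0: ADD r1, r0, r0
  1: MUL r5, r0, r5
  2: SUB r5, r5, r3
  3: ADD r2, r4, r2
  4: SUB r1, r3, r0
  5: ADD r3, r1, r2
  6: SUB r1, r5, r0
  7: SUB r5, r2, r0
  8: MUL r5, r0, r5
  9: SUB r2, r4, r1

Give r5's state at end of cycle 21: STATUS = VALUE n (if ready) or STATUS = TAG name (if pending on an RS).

STATUS = VALUE 35

c1: issue ADD r1<-Add1 | r0:5,r1:Add1,r2:7,r3:4,r4:5,r5:8
c2: issue MUL r5<-Mul1 | r0:5,r1:Add1,r2:7,r3:4,r4:5,r5:Mul1
c3: issue SUB r5<-Add2 | r0:5,r1:Add1,r2:7,r3:4,r4:5,r5:Add2
c4: CDB Add1=10; issue ADD r2<-Add1 | r0:5,r1:10,r2:Add1,r3:4,r4:5,r5:Add2
c5: stall | r0:5,r1:10,r2:Add1,r3:4,r4:5,r5:Add2
c6: stall | r0:5,r1:10,r2:Add1,r3:4,r4:5,r5:Add2
c7: CDB Add1=12; issue SUB r1<-Add1 | r0:5,r1:Add1,r2:12,r3:4,r4:5,r5:Add2
c8: CDB Mul1=40; stall | r0:5,r1:Add1,r2:12,r3:4,r4:5,r5:Add2
c9: stall | r0:5,r1:Add1,r2:12,r3:4,r4:5,r5:Add2
c10: CDB Add1=-1; issue ADD r3<-Add1 | r0:5,r1:-1,r2:12,r3:Add1,r4:5,r5:Add2
c11: CDB Add2=36; issue SUB r1<-Add2 | r0:5,r1:Add2,r2:12,r3:Add1,r4:5,r5:36
c12: stall | r0:5,r1:Add2,r2:12,r3:Add1,r4:5,r5:36
c13: CDB Add1=11; issue SUB r5<-Add1 | r0:5,r1:Add2,r2:12,r3:11,r4:5,r5:Add1
c14: CDB Add2=31; issue MUL r5<-Mul1 | r0:5,r1:31,r2:12,r3:11,r4:5,r5:Mul1
c15: issue SUB r2<-Add2 | r0:5,r1:31,r2:Add2,r3:11,r4:5,r5:Mul1
c16: CDB Add1=7 | r0:5,r1:31,r2:Add2,r3:11,r4:5,r5:Mul1
c17: - | r0:5,r1:31,r2:Add2,r3:11,r4:5,r5:Mul1
c18: CDB Add2=-26 | r0:5,r1:31,r2:-26,r3:11,r4:5,r5:Mul1
c19: - | r0:5,r1:31,r2:-26,r3:11,r4:5,r5:Mul1
c20: - | r0:5,r1:31,r2:-26,r3:11,r4:5,r5:Mul1
c21: CDB Mul1=35 | r0:5,r1:31,r2:-26,r3:11,r4:5,r5:35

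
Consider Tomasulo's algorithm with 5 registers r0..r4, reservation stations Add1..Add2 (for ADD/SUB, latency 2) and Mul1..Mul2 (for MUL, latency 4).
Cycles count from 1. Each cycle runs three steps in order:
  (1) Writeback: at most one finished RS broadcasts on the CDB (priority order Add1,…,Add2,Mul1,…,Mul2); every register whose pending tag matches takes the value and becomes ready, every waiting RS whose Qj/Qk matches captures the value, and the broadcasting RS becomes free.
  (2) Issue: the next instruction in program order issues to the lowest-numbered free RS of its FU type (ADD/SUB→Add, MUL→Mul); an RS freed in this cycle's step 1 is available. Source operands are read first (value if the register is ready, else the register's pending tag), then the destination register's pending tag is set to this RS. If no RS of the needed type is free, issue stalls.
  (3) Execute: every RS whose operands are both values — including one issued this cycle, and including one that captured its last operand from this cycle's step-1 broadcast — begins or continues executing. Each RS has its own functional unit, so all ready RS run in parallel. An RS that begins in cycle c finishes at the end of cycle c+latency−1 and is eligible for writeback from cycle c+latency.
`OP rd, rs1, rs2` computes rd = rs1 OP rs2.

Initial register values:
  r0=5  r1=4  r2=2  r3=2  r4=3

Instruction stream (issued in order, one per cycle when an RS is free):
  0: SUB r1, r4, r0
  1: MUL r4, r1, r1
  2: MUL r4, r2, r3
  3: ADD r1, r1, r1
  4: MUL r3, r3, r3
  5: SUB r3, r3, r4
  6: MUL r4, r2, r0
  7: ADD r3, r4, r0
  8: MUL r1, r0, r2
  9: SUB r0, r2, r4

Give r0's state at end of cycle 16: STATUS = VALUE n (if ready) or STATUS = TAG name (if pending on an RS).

  c1: issue SUB r1<-Add1  regs: r0:5,r1:Add1,r2:2,r3:2,r4:3
  c2: issue MUL r4<-Mul1  regs: r0:5,r1:Add1,r2:2,r3:2,r4:Mul1
  c3: CDB Add1=-2; issue MUL r4<-Mul2  regs: r0:5,r1:-2,r2:2,r3:2,r4:Mul2
  c4: issue ADD r1<-Add1  regs: r0:5,r1:Add1,r2:2,r3:2,r4:Mul2
  c5: stall  regs: r0:5,r1:Add1,r2:2,r3:2,r4:Mul2
  c6: CDB Add1=-4; stall  regs: r0:5,r1:-4,r2:2,r3:2,r4:Mul2
  c7: CDB Mul1=4; issue MUL r3<-Mul1  regs: r0:5,r1:-4,r2:2,r3:Mul1,r4:Mul2
  c8: CDB Mul2=4; issue SUB r3<-Add1  regs: r0:5,r1:-4,r2:2,r3:Add1,r4:4
  c9: issue MUL r4<-Mul2  regs: r0:5,r1:-4,r2:2,r3:Add1,r4:Mul2
  c10: issue ADD r3<-Add2  regs: r0:5,r1:-4,r2:2,r3:Add2,r4:Mul2
  c11: CDB Mul1=4; issue MUL r1<-Mul1  regs: r0:5,r1:Mul1,r2:2,r3:Add2,r4:Mul2
  c12: stall  regs: r0:5,r1:Mul1,r2:2,r3:Add2,r4:Mul2
  c13: CDB Add1=0; issue SUB r0<-Add1  regs: r0:Add1,r1:Mul1,r2:2,r3:Add2,r4:Mul2
  c14: CDB Mul2=10  regs: r0:Add1,r1:Mul1,r2:2,r3:Add2,r4:10
  c15: CDB Mul1=10  regs: r0:Add1,r1:10,r2:2,r3:Add2,r4:10
  c16: CDB Add1=-8  regs: r0:-8,r1:10,r2:2,r3:Add2,r4:10

STATUS = VALUE -8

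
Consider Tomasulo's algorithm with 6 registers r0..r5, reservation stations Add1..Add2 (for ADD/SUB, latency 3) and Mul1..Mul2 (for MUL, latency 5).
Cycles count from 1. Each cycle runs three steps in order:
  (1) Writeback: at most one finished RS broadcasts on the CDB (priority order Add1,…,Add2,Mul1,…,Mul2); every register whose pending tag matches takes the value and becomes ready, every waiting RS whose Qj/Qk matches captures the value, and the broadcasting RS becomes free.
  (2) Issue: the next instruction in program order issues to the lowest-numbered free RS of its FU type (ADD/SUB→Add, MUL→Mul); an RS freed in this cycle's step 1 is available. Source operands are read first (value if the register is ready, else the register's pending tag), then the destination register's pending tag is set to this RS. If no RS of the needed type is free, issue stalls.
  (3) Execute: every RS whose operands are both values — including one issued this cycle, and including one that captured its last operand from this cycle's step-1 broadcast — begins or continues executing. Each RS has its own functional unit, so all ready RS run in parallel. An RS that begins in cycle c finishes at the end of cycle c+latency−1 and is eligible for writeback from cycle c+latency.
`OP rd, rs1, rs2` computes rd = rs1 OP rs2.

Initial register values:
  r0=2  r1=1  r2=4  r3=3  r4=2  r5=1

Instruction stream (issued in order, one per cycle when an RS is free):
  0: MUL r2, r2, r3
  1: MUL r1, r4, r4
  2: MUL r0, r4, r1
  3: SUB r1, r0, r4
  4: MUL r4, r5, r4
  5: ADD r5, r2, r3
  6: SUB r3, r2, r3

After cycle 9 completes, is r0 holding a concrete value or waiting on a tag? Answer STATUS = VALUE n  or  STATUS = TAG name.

c1: issue MUL r2<-Mul1 | r0:2,r1:1,r2:Mul1,r3:3,r4:2,r5:1
c2: issue MUL r1<-Mul2 | r0:2,r1:Mul2,r2:Mul1,r3:3,r4:2,r5:1
c3: stall | r0:2,r1:Mul2,r2:Mul1,r3:3,r4:2,r5:1
c4: stall | r0:2,r1:Mul2,r2:Mul1,r3:3,r4:2,r5:1
c5: stall | r0:2,r1:Mul2,r2:Mul1,r3:3,r4:2,r5:1
c6: CDB Mul1=12; issue MUL r0<-Mul1 | r0:Mul1,r1:Mul2,r2:12,r3:3,r4:2,r5:1
c7: CDB Mul2=4; issue SUB r1<-Add1 | r0:Mul1,r1:Add1,r2:12,r3:3,r4:2,r5:1
c8: issue MUL r4<-Mul2 | r0:Mul1,r1:Add1,r2:12,r3:3,r4:Mul2,r5:1
c9: issue ADD r5<-Add2 | r0:Mul1,r1:Add1,r2:12,r3:3,r4:Mul2,r5:Add2

STATUS = TAG Mul1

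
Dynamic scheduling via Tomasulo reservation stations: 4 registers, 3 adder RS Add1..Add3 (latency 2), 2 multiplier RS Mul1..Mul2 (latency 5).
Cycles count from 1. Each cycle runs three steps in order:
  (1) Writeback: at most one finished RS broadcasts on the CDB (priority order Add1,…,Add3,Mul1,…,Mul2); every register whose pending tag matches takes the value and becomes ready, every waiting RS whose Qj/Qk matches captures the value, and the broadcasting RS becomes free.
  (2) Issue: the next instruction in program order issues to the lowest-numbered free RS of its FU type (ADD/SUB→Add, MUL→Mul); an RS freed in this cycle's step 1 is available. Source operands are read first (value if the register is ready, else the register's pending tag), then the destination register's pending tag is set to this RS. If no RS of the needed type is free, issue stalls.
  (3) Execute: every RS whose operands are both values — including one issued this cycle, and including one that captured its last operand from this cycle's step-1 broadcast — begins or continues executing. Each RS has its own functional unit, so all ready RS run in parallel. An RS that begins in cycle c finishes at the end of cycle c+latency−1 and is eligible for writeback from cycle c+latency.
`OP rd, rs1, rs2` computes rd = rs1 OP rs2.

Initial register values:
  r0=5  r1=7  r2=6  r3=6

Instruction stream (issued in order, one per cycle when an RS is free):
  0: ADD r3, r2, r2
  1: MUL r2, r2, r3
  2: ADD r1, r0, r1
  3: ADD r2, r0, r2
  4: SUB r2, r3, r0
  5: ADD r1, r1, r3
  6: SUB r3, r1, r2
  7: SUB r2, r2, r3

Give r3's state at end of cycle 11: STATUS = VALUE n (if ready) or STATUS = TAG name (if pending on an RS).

STATUS = VALUE 17

c1: issue ADD r3<-Add1 | r0:5,r1:7,r2:6,r3:Add1
c2: issue MUL r2<-Mul1 | r0:5,r1:7,r2:Mul1,r3:Add1
c3: CDB Add1=12; issue ADD r1<-Add1 | r0:5,r1:Add1,r2:Mul1,r3:12
c4: issue ADD r2<-Add2 | r0:5,r1:Add1,r2:Add2,r3:12
c5: CDB Add1=12; issue SUB r2<-Add1 | r0:5,r1:12,r2:Add1,r3:12
c6: issue ADD r1<-Add3 | r0:5,r1:Add3,r2:Add1,r3:12
c7: CDB Add1=7; issue SUB r3<-Add1 | r0:5,r1:Add3,r2:7,r3:Add1
c8: CDB Add3=24; issue SUB r2<-Add3 | r0:5,r1:24,r2:Add3,r3:Add1
c9: CDB Mul1=72 | r0:5,r1:24,r2:Add3,r3:Add1
c10: CDB Add1=17 | r0:5,r1:24,r2:Add3,r3:17
c11: CDB Add2=77 | r0:5,r1:24,r2:Add3,r3:17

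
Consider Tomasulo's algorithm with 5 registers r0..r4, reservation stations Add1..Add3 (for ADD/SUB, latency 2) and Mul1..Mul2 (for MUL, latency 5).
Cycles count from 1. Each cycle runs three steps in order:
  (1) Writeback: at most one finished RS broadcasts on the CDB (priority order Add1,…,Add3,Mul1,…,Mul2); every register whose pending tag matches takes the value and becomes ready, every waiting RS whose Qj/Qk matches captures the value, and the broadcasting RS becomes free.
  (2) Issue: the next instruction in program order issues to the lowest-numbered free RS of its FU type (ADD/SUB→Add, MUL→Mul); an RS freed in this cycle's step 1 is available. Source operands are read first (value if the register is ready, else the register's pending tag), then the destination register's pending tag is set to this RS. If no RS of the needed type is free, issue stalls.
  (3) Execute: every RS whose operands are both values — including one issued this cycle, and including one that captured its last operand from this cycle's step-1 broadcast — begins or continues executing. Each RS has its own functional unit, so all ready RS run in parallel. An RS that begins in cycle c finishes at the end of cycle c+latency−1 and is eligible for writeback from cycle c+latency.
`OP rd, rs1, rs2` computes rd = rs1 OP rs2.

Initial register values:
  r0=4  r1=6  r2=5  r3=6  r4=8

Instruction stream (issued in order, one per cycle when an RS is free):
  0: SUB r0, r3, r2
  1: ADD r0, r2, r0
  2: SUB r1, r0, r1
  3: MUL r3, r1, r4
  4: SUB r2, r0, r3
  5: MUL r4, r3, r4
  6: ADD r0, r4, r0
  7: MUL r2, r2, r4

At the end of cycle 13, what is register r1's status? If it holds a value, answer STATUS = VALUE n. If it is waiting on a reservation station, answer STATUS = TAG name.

cycle 1: issue SUB r0<-Add1 // r0:Add1,r1:6,r2:5,r3:6,r4:8
cycle 2: issue ADD r0<-Add2 // r0:Add2,r1:6,r2:5,r3:6,r4:8
cycle 3: CDB Add1=1; issue SUB r1<-Add1 // r0:Add2,r1:Add1,r2:5,r3:6,r4:8
cycle 4: issue MUL r3<-Mul1 // r0:Add2,r1:Add1,r2:5,r3:Mul1,r4:8
cycle 5: CDB Add2=6; issue SUB r2<-Add2 // r0:6,r1:Add1,r2:Add2,r3:Mul1,r4:8
cycle 6: issue MUL r4<-Mul2 // r0:6,r1:Add1,r2:Add2,r3:Mul1,r4:Mul2
cycle 7: CDB Add1=0; issue ADD r0<-Add1 // r0:Add1,r1:0,r2:Add2,r3:Mul1,r4:Mul2
cycle 8: stall // r0:Add1,r1:0,r2:Add2,r3:Mul1,r4:Mul2
cycle 9: stall // r0:Add1,r1:0,r2:Add2,r3:Mul1,r4:Mul2
cycle 10: stall // r0:Add1,r1:0,r2:Add2,r3:Mul1,r4:Mul2
cycle 11: stall // r0:Add1,r1:0,r2:Add2,r3:Mul1,r4:Mul2
cycle 12: CDB Mul1=0; issue MUL r2<-Mul1 // r0:Add1,r1:0,r2:Mul1,r3:0,r4:Mul2
cycle 13: - // r0:Add1,r1:0,r2:Mul1,r3:0,r4:Mul2

STATUS = VALUE 0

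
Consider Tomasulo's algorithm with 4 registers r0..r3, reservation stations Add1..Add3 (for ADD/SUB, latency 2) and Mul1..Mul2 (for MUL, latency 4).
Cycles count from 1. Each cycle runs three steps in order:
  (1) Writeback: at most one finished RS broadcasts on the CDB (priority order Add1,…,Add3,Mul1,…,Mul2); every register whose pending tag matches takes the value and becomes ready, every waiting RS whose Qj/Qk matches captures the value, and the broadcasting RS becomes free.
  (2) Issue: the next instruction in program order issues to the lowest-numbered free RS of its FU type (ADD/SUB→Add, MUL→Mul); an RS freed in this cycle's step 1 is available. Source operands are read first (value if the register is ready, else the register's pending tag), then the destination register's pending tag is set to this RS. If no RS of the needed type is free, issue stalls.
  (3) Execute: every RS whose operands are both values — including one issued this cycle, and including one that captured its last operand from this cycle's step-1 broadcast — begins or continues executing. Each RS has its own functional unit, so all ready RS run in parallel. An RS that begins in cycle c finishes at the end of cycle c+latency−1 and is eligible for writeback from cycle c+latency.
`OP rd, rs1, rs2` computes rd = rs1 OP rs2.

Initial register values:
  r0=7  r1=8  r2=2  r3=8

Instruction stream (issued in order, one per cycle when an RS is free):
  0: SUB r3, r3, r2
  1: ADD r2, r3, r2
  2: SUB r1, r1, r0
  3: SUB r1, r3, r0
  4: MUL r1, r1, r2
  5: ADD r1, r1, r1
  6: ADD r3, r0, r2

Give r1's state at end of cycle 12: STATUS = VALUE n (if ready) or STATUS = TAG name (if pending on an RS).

STATUS = TAG Add1

cycle 1: issue SUB r3<-Add1 // r0:7,r1:8,r2:2,r3:Add1
cycle 2: issue ADD r2<-Add2 // r0:7,r1:8,r2:Add2,r3:Add1
cycle 3: CDB Add1=6; issue SUB r1<-Add1 // r0:7,r1:Add1,r2:Add2,r3:6
cycle 4: issue SUB r1<-Add3 // r0:7,r1:Add3,r2:Add2,r3:6
cycle 5: CDB Add1=1; issue MUL r1<-Mul1 // r0:7,r1:Mul1,r2:Add2,r3:6
cycle 6: CDB Add2=8; issue ADD r1<-Add1 // r0:7,r1:Add1,r2:8,r3:6
cycle 7: CDB Add3=-1; issue ADD r3<-Add2 // r0:7,r1:Add1,r2:8,r3:Add2
cycle 8: - // r0:7,r1:Add1,r2:8,r3:Add2
cycle 9: CDB Add2=15 // r0:7,r1:Add1,r2:8,r3:15
cycle 10: - // r0:7,r1:Add1,r2:8,r3:15
cycle 11: CDB Mul1=-8 // r0:7,r1:Add1,r2:8,r3:15
cycle 12: - // r0:7,r1:Add1,r2:8,r3:15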